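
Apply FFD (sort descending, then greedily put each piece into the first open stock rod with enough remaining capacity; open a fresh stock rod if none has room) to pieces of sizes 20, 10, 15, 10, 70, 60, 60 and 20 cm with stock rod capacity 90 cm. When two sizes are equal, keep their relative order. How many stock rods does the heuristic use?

3

Sorted descending: 70, 60, 60, 20, 20, 15, 10, 10.
  70 → stock rod 1 (new)  [load 70/90]
  60 → stock rod 2 (new)  [load 60/90]
  60 → stock rod 3 (new)  [load 60/90]
  20 → stock rod 1  [load 90/90]
  20 → stock rod 2  [load 80/90]
  15 → stock rod 3  [load 75/90]
  10 → stock rod 2  [load 90/90]
  10 → stock rod 3  [load 85/90]
3 stock rods opened.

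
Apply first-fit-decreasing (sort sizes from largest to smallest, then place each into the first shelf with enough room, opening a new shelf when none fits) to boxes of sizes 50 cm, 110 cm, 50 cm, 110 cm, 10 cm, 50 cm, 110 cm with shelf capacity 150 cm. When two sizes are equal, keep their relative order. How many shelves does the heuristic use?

4

Sorted descending: 110, 110, 110, 50, 50, 50, 10.
  110 → shelf 1 (new)  [load 110/150]
  110 → shelf 2 (new)  [load 110/150]
  110 → shelf 3 (new)  [load 110/150]
  50 → shelf 4 (new)  [load 50/150]
  50 → shelf 4  [load 100/150]
  50 → shelf 4  [load 150/150]
  10 → shelf 1  [load 120/150]
4 shelves opened.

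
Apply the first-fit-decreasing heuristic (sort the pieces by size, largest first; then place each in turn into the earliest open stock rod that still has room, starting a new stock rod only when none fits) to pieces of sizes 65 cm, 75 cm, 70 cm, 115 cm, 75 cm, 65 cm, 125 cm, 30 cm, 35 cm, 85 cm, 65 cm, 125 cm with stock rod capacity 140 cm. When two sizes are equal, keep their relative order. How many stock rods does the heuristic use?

Sorted descending: 125, 125, 115, 85, 75, 75, 70, 65, 65, 65, 35, 30.
  125 → stock rod 1 (new)  [load 125/140]
  125 → stock rod 2 (new)  [load 125/140]
  115 → stock rod 3 (new)  [load 115/140]
  85 → stock rod 4 (new)  [load 85/140]
  75 → stock rod 5 (new)  [load 75/140]
  75 → stock rod 6 (new)  [load 75/140]
  70 → stock rod 7 (new)  [load 70/140]
  65 → stock rod 5  [load 140/140]
  65 → stock rod 6  [load 140/140]
  65 → stock rod 7  [load 135/140]
  35 → stock rod 4  [load 120/140]
  30 → stock rod 8 (new)  [load 30/140]
8 stock rods opened.

8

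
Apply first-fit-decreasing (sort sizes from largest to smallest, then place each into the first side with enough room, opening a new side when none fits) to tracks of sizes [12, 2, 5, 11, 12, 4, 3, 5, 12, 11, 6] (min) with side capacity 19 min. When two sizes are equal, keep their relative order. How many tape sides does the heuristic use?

Sorted descending: 12, 12, 12, 11, 11, 6, 5, 5, 4, 3, 2.
  12 → side 1 (new)  [load 12/19]
  12 → side 2 (new)  [load 12/19]
  12 → side 3 (new)  [load 12/19]
  11 → side 4 (new)  [load 11/19]
  11 → side 5 (new)  [load 11/19]
  6 → side 1  [load 18/19]
  5 → side 2  [load 17/19]
  5 → side 3  [load 17/19]
  4 → side 4  [load 15/19]
  3 → side 4  [load 18/19]
  2 → side 2  [load 19/19]
5 tape sides opened.

5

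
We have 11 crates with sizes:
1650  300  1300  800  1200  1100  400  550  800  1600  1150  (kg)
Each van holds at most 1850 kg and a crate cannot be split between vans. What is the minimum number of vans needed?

7

Total = 1650 + 1600 + 1300 + 1200 + 1150 + 1100 + 800 + 800 + 550 + 400 + 300 = 10850 kg.
Lower bound: ⌈10850/1850⌉ = 6 vans.
A packing using 7 vans:
  van 1: 1650 = 1650
  van 2: 1600 = 1600
  van 3: 1300 + 550 = 1850
  van 4: 1200 + 400 = 1600
  van 5: 1150 + 300 = 1450
  van 6: 1100 = 1100
  van 7: 800 + 800 = 1600
No arrangement into 6 vans stays within capacity, so 7 is optimal.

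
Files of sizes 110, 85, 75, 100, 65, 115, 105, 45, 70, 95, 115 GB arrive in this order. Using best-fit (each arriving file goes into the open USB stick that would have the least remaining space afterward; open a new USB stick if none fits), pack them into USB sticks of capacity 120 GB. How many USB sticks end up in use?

10

  110 → USB stick 1 (new)  [load 110/120]
  85 → USB stick 2 (new)  [load 85/120]
  75 → USB stick 3 (new)  [load 75/120]
  100 → USB stick 4 (new)  [load 100/120]
  65 → USB stick 5 (new)  [load 65/120]
  115 → USB stick 6 (new)  [load 115/120]
  105 → USB stick 7 (new)  [load 105/120]
  45 → USB stick 3  [load 120/120]
  70 → USB stick 8 (new)  [load 70/120]
  95 → USB stick 9 (new)  [load 95/120]
  115 → USB stick 10 (new)  [load 115/120]
10 USB sticks opened.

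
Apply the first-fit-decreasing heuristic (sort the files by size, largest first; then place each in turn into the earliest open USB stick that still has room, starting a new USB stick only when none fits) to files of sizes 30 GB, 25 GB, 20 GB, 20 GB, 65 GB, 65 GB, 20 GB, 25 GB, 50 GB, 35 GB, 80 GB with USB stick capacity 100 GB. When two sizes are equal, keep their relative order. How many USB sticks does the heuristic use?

5

Sorted descending: 80, 65, 65, 50, 35, 30, 25, 25, 20, 20, 20.
  80 → USB stick 1 (new)  [load 80/100]
  65 → USB stick 2 (new)  [load 65/100]
  65 → USB stick 3 (new)  [load 65/100]
  50 → USB stick 4 (new)  [load 50/100]
  35 → USB stick 2  [load 100/100]
  30 → USB stick 3  [load 95/100]
  25 → USB stick 4  [load 75/100]
  25 → USB stick 4  [load 100/100]
  20 → USB stick 1  [load 100/100]
  20 → USB stick 5 (new)  [load 20/100]
  20 → USB stick 5  [load 40/100]
5 USB sticks opened.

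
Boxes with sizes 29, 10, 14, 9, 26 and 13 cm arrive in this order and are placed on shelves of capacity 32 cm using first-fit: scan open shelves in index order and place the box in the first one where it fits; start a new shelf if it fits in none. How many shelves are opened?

4

  29 → shelf 1 (new)  [load 29/32]
  10 → shelf 2 (new)  [load 10/32]
  14 → shelf 2  [load 24/32]
  9 → shelf 3 (new)  [load 9/32]
  26 → shelf 4 (new)  [load 26/32]
  13 → shelf 3  [load 22/32]
4 shelves opened.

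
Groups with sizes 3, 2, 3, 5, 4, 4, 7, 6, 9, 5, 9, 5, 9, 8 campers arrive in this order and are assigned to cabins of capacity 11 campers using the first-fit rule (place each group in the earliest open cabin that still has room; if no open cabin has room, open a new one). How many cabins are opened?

9

  3 → cabin 1 (new)  [load 3/11]
  2 → cabin 1  [load 5/11]
  3 → cabin 1  [load 8/11]
  5 → cabin 2 (new)  [load 5/11]
  4 → cabin 2  [load 9/11]
  4 → cabin 3 (new)  [load 4/11]
  7 → cabin 3  [load 11/11]
  6 → cabin 4 (new)  [load 6/11]
  9 → cabin 5 (new)  [load 9/11]
  5 → cabin 4  [load 11/11]
  9 → cabin 6 (new)  [load 9/11]
  5 → cabin 7 (new)  [load 5/11]
  9 → cabin 8 (new)  [load 9/11]
  8 → cabin 9 (new)  [load 8/11]
9 cabins opened.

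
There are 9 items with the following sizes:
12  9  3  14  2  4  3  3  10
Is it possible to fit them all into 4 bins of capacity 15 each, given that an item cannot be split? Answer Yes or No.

Total = 60; ⌈60/15⌉ = 4.
The bound of 4 does not rule out 4, but exhaustive search shows no assignment into 4 bins of capacity 15 exists — the minimum is 5.

No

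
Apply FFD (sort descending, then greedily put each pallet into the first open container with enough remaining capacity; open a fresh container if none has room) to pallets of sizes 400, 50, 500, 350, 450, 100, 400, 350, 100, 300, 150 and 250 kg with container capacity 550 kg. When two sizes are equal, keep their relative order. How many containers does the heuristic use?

7

Sorted descending: 500, 450, 400, 400, 350, 350, 300, 250, 150, 100, 100, 50.
  500 → container 1 (new)  [load 500/550]
  450 → container 2 (new)  [load 450/550]
  400 → container 3 (new)  [load 400/550]
  400 → container 4 (new)  [load 400/550]
  350 → container 5 (new)  [load 350/550]
  350 → container 6 (new)  [load 350/550]
  300 → container 7 (new)  [load 300/550]
  250 → container 7  [load 550/550]
  150 → container 3  [load 550/550]
  100 → container 2  [load 550/550]
  100 → container 4  [load 500/550]
  50 → container 1  [load 550/550]
7 containers opened.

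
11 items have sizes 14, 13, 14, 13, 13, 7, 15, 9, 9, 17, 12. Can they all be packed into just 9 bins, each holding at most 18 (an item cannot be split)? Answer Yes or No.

Total = 136; ⌈136/18⌉ = 8.
The bound of 8 does not rule out 9, but exhaustive search shows no assignment into 9 bins of capacity 18 exists — the minimum is 10.

No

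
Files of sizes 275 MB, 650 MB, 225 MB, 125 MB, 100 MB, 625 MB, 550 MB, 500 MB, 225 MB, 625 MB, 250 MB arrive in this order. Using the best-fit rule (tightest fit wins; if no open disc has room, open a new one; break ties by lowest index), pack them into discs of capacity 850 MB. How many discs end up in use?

6

  275 → disc 1 (new)  [load 275/850]
  650 → disc 2 (new)  [load 650/850]
  225 → disc 1  [load 500/850]
  125 → disc 2  [load 775/850]
  100 → disc 1  [load 600/850]
  625 → disc 3 (new)  [load 625/850]
  550 → disc 4 (new)  [load 550/850]
  500 → disc 5 (new)  [load 500/850]
  225 → disc 3  [load 850/850]
  625 → disc 6 (new)  [load 625/850]
  250 → disc 1  [load 850/850]
6 discs opened.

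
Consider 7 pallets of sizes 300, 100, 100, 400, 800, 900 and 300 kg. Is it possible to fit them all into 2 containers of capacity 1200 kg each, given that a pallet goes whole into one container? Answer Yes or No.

No

Total = 2900 kg; ⌈2900/1200⌉ = 3.
At least 3 containers are required, but only 2 are allowed.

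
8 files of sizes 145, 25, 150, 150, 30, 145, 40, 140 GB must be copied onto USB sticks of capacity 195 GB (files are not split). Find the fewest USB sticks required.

5

Total = 150 + 150 + 145 + 145 + 140 + 40 + 30 + 25 = 825 GB.
Lower bound: ⌈825/195⌉ = 5 USB sticks.
A packing using 5 USB sticks:
  USB stick 1: 150 + 40 = 190
  USB stick 2: 150 + 30 = 180
  USB stick 3: 145 + 25 = 170
  USB stick 4: 145 = 145
  USB stick 5: 140 = 140
This matches the lower bound, so 5 is optimal.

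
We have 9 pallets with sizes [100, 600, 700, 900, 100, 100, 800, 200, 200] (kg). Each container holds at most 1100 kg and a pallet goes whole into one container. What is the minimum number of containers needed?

4

Total = 900 + 800 + 700 + 600 + 200 + 200 + 100 + 100 + 100 = 3700 kg.
Lower bound: ⌈3700/1100⌉ = 4 containers.
A packing using 4 containers:
  container 1: 900 + 200 = 1100
  container 2: 800 + 200 + 100 = 1100
  container 3: 700 + 100 + 100 = 900
  container 4: 600 = 600
This matches the lower bound, so 4 is optimal.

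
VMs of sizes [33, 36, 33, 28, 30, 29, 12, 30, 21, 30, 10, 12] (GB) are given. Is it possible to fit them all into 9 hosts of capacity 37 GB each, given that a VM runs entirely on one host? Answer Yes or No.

No

Total = 304 GB; ⌈304/37⌉ = 9.
The bound of 9 does not rule out 9, but exhaustive search shows no assignment into 9 hosts of capacity 37 GB exists — the minimum is 10.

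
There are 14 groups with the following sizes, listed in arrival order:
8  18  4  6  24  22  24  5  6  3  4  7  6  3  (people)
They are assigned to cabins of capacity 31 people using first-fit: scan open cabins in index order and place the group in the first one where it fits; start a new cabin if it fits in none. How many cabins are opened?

5

  8 → cabin 1 (new)  [load 8/31]
  18 → cabin 1  [load 26/31]
  4 → cabin 1  [load 30/31]
  6 → cabin 2 (new)  [load 6/31]
  24 → cabin 2  [load 30/31]
  22 → cabin 3 (new)  [load 22/31]
  24 → cabin 4 (new)  [load 24/31]
  5 → cabin 3  [load 27/31]
  6 → cabin 4  [load 30/31]
  3 → cabin 3  [load 30/31]
  4 → cabin 5 (new)  [load 4/31]
  7 → cabin 5  [load 11/31]
  6 → cabin 5  [load 17/31]
  3 → cabin 5  [load 20/31]
5 cabins opened.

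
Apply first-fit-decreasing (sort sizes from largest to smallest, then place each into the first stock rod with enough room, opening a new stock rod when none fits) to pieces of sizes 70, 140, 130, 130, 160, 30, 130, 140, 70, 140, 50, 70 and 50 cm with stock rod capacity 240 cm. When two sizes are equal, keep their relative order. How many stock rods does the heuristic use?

7

Sorted descending: 160, 140, 140, 140, 130, 130, 130, 70, 70, 70, 50, 50, 30.
  160 → stock rod 1 (new)  [load 160/240]
  140 → stock rod 2 (new)  [load 140/240]
  140 → stock rod 3 (new)  [load 140/240]
  140 → stock rod 4 (new)  [load 140/240]
  130 → stock rod 5 (new)  [load 130/240]
  130 → stock rod 6 (new)  [load 130/240]
  130 → stock rod 7 (new)  [load 130/240]
  70 → stock rod 1  [load 230/240]
  70 → stock rod 2  [load 210/240]
  70 → stock rod 3  [load 210/240]
  50 → stock rod 4  [load 190/240]
  50 → stock rod 4  [load 240/240]
  30 → stock rod 2  [load 240/240]
7 stock rods opened.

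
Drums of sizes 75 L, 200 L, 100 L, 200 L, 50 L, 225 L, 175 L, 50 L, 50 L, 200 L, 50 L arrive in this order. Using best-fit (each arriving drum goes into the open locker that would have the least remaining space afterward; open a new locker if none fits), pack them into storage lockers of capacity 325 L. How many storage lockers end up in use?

  75 → locker 1 (new)  [load 75/325]
  200 → locker 1  [load 275/325]
  100 → locker 2 (new)  [load 100/325]
  200 → locker 2  [load 300/325]
  50 → locker 1  [load 325/325]
  225 → locker 3 (new)  [load 225/325]
  175 → locker 4 (new)  [load 175/325]
  50 → locker 3  [load 275/325]
  50 → locker 3  [load 325/325]
  200 → locker 5 (new)  [load 200/325]
  50 → locker 5  [load 250/325]
5 storage lockers opened.

5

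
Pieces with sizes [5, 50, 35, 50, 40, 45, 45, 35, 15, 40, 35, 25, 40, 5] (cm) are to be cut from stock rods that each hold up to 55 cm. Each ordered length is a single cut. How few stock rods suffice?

Total = 50 + 50 + 45 + 45 + 40 + 40 + 40 + 35 + 35 + 35 + 25 + 15 + 5 + 5 = 465 cm.
Lower bound: ⌈465/55⌉ = 9 stock rods.
Also, 10 pieces each exceed 55/2 cm, and no two of those can share a stock rod, so at least 10 stock rods are needed.
A packing using 11 stock rods:
  stock rod 1: 50 + 5 = 55
  stock rod 2: 50 + 5 = 55
  stock rod 3: 45 = 45
  stock rod 4: 45 = 45
  stock rod 5: 40 + 15 = 55
  stock rod 6: 40 = 40
  stock rod 7: 40 = 40
  stock rod 8: 35 = 35
  stock rod 9: 35 = 35
  stock rod 10: 35 = 35
  stock rod 11: 25 = 25
No arrangement into 10 stock rods stays within capacity, so 11 is optimal.

11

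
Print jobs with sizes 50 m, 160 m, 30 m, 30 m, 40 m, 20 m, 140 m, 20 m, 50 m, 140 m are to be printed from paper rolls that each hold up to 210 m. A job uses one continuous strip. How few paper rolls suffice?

Total = 160 + 140 + 140 + 50 + 50 + 40 + 30 + 30 + 20 + 20 = 680 m.
Lower bound: ⌈680/210⌉ = 4 paper rolls.
A packing using 4 paper rolls:
  roll 1: 160 + 50 = 210
  roll 2: 140 + 50 + 20 = 210
  roll 3: 140 + 40 + 30 = 210
  roll 4: 30 + 20 = 50
This matches the lower bound, so 4 is optimal.

4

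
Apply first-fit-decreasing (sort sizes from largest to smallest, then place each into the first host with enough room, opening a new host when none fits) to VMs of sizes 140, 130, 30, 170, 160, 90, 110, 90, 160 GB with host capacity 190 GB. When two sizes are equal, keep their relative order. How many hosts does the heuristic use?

Sorted descending: 170, 160, 160, 140, 130, 110, 90, 90, 30.
  170 → host 1 (new)  [load 170/190]
  160 → host 2 (new)  [load 160/190]
  160 → host 3 (new)  [load 160/190]
  140 → host 4 (new)  [load 140/190]
  130 → host 5 (new)  [load 130/190]
  110 → host 6 (new)  [load 110/190]
  90 → host 7 (new)  [load 90/190]
  90 → host 7  [load 180/190]
  30 → host 2  [load 190/190]
7 hosts opened.

7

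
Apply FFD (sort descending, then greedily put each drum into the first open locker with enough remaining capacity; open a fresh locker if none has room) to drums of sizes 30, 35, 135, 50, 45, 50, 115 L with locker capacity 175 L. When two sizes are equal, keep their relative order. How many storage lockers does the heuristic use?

Sorted descending: 135, 115, 50, 50, 45, 35, 30.
  135 → locker 1 (new)  [load 135/175]
  115 → locker 2 (new)  [load 115/175]
  50 → locker 2  [load 165/175]
  50 → locker 3 (new)  [load 50/175]
  45 → locker 3  [load 95/175]
  35 → locker 1  [load 170/175]
  30 → locker 3  [load 125/175]
3 storage lockers opened.

3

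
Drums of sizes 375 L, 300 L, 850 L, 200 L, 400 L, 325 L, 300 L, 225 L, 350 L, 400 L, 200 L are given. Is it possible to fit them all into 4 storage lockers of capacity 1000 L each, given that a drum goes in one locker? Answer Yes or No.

No

Total = 3925 L; ⌈3925/1000⌉ = 4.
The bound of 4 does not rule out 4, but exhaustive search shows no assignment into 4 storage lockers of capacity 1000 L exists — the minimum is 5.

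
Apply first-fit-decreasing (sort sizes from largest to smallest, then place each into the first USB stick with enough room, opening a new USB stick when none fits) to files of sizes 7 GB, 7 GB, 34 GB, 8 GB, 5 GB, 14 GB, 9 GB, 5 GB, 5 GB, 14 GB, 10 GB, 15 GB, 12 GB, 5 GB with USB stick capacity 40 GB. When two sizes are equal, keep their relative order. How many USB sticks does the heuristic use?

4

Sorted descending: 34, 15, 14, 14, 12, 10, 9, 8, 7, 7, 5, 5, 5, 5.
  34 → USB stick 1 (new)  [load 34/40]
  15 → USB stick 2 (new)  [load 15/40]
  14 → USB stick 2  [load 29/40]
  14 → USB stick 3 (new)  [load 14/40]
  12 → USB stick 3  [load 26/40]
  10 → USB stick 2  [load 39/40]
  9 → USB stick 3  [load 35/40]
  8 → USB stick 4 (new)  [load 8/40]
  7 → USB stick 4  [load 15/40]
  7 → USB stick 4  [load 22/40]
  5 → USB stick 1  [load 39/40]
  5 → USB stick 3  [load 40/40]
  5 → USB stick 4  [load 27/40]
  5 → USB stick 4  [load 32/40]
4 USB sticks opened.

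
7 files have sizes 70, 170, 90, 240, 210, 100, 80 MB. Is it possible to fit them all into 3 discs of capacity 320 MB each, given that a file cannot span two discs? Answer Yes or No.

No

Total = 960 MB; ⌈960/320⌉ = 3.
The bound of 3 does not rule out 3, but exhaustive search shows no assignment into 3 discs of capacity 320 MB exists — the minimum is 4.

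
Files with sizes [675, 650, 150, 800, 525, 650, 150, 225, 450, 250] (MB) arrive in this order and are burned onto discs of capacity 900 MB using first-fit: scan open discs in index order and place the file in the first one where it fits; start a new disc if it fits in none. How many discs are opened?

6

  675 → disc 1 (new)  [load 675/900]
  650 → disc 2 (new)  [load 650/900]
  150 → disc 1  [load 825/900]
  800 → disc 3 (new)  [load 800/900]
  525 → disc 4 (new)  [load 525/900]
  650 → disc 5 (new)  [load 650/900]
  150 → disc 2  [load 800/900]
  225 → disc 4  [load 750/900]
  450 → disc 6 (new)  [load 450/900]
  250 → disc 5  [load 900/900]
6 discs opened.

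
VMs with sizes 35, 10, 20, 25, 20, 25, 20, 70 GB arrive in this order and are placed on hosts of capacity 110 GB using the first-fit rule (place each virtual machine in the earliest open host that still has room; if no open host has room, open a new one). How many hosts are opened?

  35 → host 1 (new)  [load 35/110]
  10 → host 1  [load 45/110]
  20 → host 1  [load 65/110]
  25 → host 1  [load 90/110]
  20 → host 1  [load 110/110]
  25 → host 2 (new)  [load 25/110]
  20 → host 2  [load 45/110]
  70 → host 3 (new)  [load 70/110]
3 hosts opened.

3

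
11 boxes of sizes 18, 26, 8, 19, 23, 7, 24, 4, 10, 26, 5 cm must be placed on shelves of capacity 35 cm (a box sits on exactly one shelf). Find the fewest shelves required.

6

Total = 26 + 26 + 24 + 23 + 19 + 18 + 10 + 8 + 7 + 5 + 4 = 170 cm.
Lower bound: ⌈170/35⌉ = 5 shelves.
Also, 6 boxes each exceed 35/2 cm, and no two of those can share a shelf, so at least 6 shelves are needed.
A packing using 6 shelves:
  shelf 1: 26 + 8 = 34
  shelf 2: 26 + 7 = 33
  shelf 3: 24 + 10 = 34
  shelf 4: 23 + 5 + 4 = 32
  shelf 5: 19 = 19
  shelf 6: 18 = 18
This matches the lower bound, so 6 is optimal.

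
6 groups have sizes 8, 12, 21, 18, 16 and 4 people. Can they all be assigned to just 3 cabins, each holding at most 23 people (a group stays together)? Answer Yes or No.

Total = 79 people; ⌈79/23⌉ = 4.
At least 4 cabins are required, but only 3 are allowed.

No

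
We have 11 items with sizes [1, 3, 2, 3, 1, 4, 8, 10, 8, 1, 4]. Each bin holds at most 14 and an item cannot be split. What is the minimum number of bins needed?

4

Total = 10 + 8 + 8 + 4 + 4 + 3 + 3 + 2 + 1 + 1 + 1 = 45.
Lower bound: ⌈45/14⌉ = 4 bins.
A packing using 4 bins:
  bin 1: 10 + 4 = 14
  bin 2: 8 + 4 + 2 = 14
  bin 3: 8 + 3 + 3 = 14
  bin 4: 1 + 1 + 1 = 3
This matches the lower bound, so 4 is optimal.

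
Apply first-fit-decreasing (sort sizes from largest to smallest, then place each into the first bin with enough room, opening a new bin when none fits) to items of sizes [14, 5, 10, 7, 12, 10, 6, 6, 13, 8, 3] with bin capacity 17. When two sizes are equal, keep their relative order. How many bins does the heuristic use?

Sorted descending: 14, 13, 12, 10, 10, 8, 7, 6, 6, 5, 3.
  14 → bin 1 (new)  [load 14/17]
  13 → bin 2 (new)  [load 13/17]
  12 → bin 3 (new)  [load 12/17]
  10 → bin 4 (new)  [load 10/17]
  10 → bin 5 (new)  [load 10/17]
  8 → bin 6 (new)  [load 8/17]
  7 → bin 4  [load 17/17]
  6 → bin 5  [load 16/17]
  6 → bin 6  [load 14/17]
  5 → bin 3  [load 17/17]
  3 → bin 1  [load 17/17]
6 bins opened.

6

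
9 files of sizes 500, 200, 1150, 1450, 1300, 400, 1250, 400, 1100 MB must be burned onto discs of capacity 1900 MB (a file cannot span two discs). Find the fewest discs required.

5

Total = 1450 + 1300 + 1250 + 1150 + 1100 + 500 + 400 + 400 + 200 = 7750 MB.
Lower bound: ⌈7750/1900⌉ = 5 discs.
A packing using 5 discs:
  disc 1: 1450 + 400 = 1850
  disc 2: 1300 + 500 = 1800
  disc 3: 1250 + 400 + 200 = 1850
  disc 4: 1150 = 1150
  disc 5: 1100 = 1100
This matches the lower bound, so 5 is optimal.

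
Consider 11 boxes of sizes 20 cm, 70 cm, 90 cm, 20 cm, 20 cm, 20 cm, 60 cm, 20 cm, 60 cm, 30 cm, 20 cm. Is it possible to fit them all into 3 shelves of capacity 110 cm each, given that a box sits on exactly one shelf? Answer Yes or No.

No

Total = 430 cm; ⌈430/110⌉ = 4.
At least 4 shelves are required, but only 3 are allowed.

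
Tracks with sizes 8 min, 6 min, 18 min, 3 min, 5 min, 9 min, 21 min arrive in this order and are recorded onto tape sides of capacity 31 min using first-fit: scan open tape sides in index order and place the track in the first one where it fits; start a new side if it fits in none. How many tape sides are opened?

3

  8 → side 1 (new)  [load 8/31]
  6 → side 1  [load 14/31]
  18 → side 2 (new)  [load 18/31]
  3 → side 1  [load 17/31]
  5 → side 1  [load 22/31]
  9 → side 1  [load 31/31]
  21 → side 3 (new)  [load 21/31]
3 tape sides opened.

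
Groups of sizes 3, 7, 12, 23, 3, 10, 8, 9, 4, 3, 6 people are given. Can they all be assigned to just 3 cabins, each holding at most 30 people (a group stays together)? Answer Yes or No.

Yes

A valid assignment using 3 cabins:
  cabin 1: 23 + 7 = 30
  cabin 2: 12 + 10 + 8 = 30
  cabin 3: 9 + 6 + 4 + 3 + 3 + 3 = 28
Every load is within 30 people, so 3 cabins suffice.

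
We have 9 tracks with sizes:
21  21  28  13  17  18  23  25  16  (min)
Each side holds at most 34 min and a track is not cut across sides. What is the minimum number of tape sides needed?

7

Total = 28 + 25 + 23 + 21 + 21 + 18 + 17 + 16 + 13 = 182 min.
Lower bound: ⌈182/34⌉ = 6 tape sides.
A packing using 7 tape sides:
  side 1: 28 = 28
  side 2: 25 = 25
  side 3: 23 = 23
  side 4: 21 + 13 = 34
  side 5: 21 = 21
  side 6: 18 + 16 = 34
  side 7: 17 = 17
No arrangement into 6 tape sides stays within capacity, so 7 is optimal.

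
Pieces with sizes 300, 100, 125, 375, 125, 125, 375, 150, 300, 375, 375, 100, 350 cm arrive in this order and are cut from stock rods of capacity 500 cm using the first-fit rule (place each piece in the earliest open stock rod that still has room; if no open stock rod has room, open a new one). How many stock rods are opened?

  300 → stock rod 1 (new)  [load 300/500]
  100 → stock rod 1  [load 400/500]
  125 → stock rod 2 (new)  [load 125/500]
  375 → stock rod 2  [load 500/500]
  125 → stock rod 3 (new)  [load 125/500]
  125 → stock rod 3  [load 250/500]
  375 → stock rod 4 (new)  [load 375/500]
  150 → stock rod 3  [load 400/500]
  300 → stock rod 5 (new)  [load 300/500]
  375 → stock rod 6 (new)  [load 375/500]
  375 → stock rod 7 (new)  [load 375/500]
  100 → stock rod 1  [load 500/500]
  350 → stock rod 8 (new)  [load 350/500]
8 stock rods opened.

8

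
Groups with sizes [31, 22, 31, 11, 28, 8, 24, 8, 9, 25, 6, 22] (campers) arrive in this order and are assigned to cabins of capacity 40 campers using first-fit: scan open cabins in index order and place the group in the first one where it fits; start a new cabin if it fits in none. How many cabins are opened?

  31 → cabin 1 (new)  [load 31/40]
  22 → cabin 2 (new)  [load 22/40]
  31 → cabin 3 (new)  [load 31/40]
  11 → cabin 2  [load 33/40]
  28 → cabin 4 (new)  [load 28/40]
  8 → cabin 1  [load 39/40]
  24 → cabin 5 (new)  [load 24/40]
  8 → cabin 3  [load 39/40]
  9 → cabin 4  [load 37/40]
  25 → cabin 6 (new)  [load 25/40]
  6 → cabin 2  [load 39/40]
  22 → cabin 7 (new)  [load 22/40]
7 cabins opened.

7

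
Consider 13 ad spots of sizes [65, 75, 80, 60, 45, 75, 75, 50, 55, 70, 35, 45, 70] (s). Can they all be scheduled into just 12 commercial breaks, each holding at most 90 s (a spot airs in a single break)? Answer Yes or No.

Yes

A valid assignment using 11 commercial breaks:
  break 1: 80 = 80
  break 2: 75 = 75
  break 3: 75 = 75
  break 4: 75 = 75
  break 5: 70 = 70
  break 6: 70 = 70
  break 7: 65 = 65
  break 8: 60 = 60
  break 9: 55 + 35 = 90
  break 10: 50 = 50
  break 11: 45 + 45 = 90
That uses only 11 ≤ 12, so 12 commercial breaks are enough.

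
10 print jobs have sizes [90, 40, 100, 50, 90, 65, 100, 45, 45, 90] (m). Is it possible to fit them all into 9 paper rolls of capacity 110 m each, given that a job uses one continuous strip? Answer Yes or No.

Yes

A valid assignment using 8 paper rolls:
  roll 1: 100 = 100
  roll 2: 100 = 100
  roll 3: 90 = 90
  roll 4: 90 = 90
  roll 5: 90 = 90
  roll 6: 65 + 45 = 110
  roll 7: 50 + 45 = 95
  roll 8: 40 = 40
That uses only 8 ≤ 9, so 9 paper rolls are enough.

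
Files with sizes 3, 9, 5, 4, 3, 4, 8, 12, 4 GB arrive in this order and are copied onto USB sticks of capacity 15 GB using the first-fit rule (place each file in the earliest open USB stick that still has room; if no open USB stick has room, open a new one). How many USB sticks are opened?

4

  3 → USB stick 1 (new)  [load 3/15]
  9 → USB stick 1  [load 12/15]
  5 → USB stick 2 (new)  [load 5/15]
  4 → USB stick 2  [load 9/15]
  3 → USB stick 1  [load 15/15]
  4 → USB stick 2  [load 13/15]
  8 → USB stick 3 (new)  [load 8/15]
  12 → USB stick 4 (new)  [load 12/15]
  4 → USB stick 3  [load 12/15]
4 USB sticks opened.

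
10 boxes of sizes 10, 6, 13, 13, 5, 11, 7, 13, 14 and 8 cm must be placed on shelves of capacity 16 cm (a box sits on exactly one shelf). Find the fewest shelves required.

Total = 14 + 13 + 13 + 13 + 11 + 10 + 8 + 7 + 6 + 5 = 100 cm.
Lower bound: ⌈100/16⌉ = 7 shelves.
A packing using 7 shelves:
  shelf 1: 14 = 14
  shelf 2: 13 = 13
  shelf 3: 13 = 13
  shelf 4: 13 = 13
  shelf 5: 11 + 5 = 16
  shelf 6: 10 + 6 = 16
  shelf 7: 8 + 7 = 15
This matches the lower bound, so 7 is optimal.

7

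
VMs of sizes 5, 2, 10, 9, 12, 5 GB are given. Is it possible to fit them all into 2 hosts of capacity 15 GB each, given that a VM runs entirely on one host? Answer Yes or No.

Total = 43 GB; ⌈43/15⌉ = 3.
At least 3 hosts are required, but only 2 are allowed.

No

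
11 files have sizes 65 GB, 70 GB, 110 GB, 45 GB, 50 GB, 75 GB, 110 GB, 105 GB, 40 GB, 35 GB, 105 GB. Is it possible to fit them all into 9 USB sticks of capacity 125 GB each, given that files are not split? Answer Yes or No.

A valid assignment using 8 USB sticks:
  USB stick 1: 110 = 110
  USB stick 2: 110 = 110
  USB stick 3: 105 = 105
  USB stick 4: 105 = 105
  USB stick 5: 75 + 50 = 125
  USB stick 6: 70 + 45 = 115
  USB stick 7: 65 + 40 = 105
  USB stick 8: 35 = 35
That uses only 8 ≤ 9, so 9 USB sticks are enough.

Yes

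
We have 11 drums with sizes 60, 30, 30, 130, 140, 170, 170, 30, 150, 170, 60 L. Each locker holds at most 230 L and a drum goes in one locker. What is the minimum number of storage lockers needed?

6

Total = 170 + 170 + 170 + 150 + 140 + 130 + 60 + 60 + 30 + 30 + 30 = 1140 L.
Lower bound: ⌈1140/230⌉ = 5 storage lockers.
Also, 6 drums each exceed 115 L, and no two of those can share a locker, so at least 6 storage lockers are needed.
A packing using 6 storage lockers:
  locker 1: 170 + 60 = 230
  locker 2: 170 + 60 = 230
  locker 3: 170 + 30 + 30 = 230
  locker 4: 150 + 30 = 180
  locker 5: 140 = 140
  locker 6: 130 = 130
This matches the lower bound, so 6 is optimal.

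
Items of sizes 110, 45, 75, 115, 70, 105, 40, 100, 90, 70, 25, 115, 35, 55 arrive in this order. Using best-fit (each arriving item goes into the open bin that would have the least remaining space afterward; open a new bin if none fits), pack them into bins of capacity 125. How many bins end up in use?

9

  110 → bin 1 (new)  [load 110/125]
  45 → bin 2 (new)  [load 45/125]
  75 → bin 2  [load 120/125]
  115 → bin 3 (new)  [load 115/125]
  70 → bin 4 (new)  [load 70/125]
  105 → bin 5 (new)  [load 105/125]
  40 → bin 4  [load 110/125]
  100 → bin 6 (new)  [load 100/125]
  90 → bin 7 (new)  [load 90/125]
  70 → bin 8 (new)  [load 70/125]
  25 → bin 6  [load 125/125]
  115 → bin 9 (new)  [load 115/125]
  35 → bin 7  [load 125/125]
  55 → bin 8  [load 125/125]
9 bins opened.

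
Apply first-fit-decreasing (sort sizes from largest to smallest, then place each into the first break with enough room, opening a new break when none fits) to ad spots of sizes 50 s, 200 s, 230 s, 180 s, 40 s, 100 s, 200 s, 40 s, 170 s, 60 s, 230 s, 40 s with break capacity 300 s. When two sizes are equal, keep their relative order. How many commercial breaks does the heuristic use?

Sorted descending: 230, 230, 200, 200, 180, 170, 100, 60, 50, 40, 40, 40.
  230 → break 1 (new)  [load 230/300]
  230 → break 2 (new)  [load 230/300]
  200 → break 3 (new)  [load 200/300]
  200 → break 4 (new)  [load 200/300]
  180 → break 5 (new)  [load 180/300]
  170 → break 6 (new)  [load 170/300]
  100 → break 3  [load 300/300]
  60 → break 1  [load 290/300]
  50 → break 2  [load 280/300]
  40 → break 4  [load 240/300]
  40 → break 4  [load 280/300]
  40 → break 5  [load 220/300]
6 commercial breaks opened.

6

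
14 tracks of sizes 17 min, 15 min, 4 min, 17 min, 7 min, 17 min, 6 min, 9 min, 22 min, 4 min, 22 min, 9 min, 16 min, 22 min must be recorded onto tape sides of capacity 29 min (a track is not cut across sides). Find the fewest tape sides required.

8

Total = 22 + 22 + 22 + 17 + 17 + 17 + 16 + 15 + 9 + 9 + 7 + 6 + 4 + 4 = 187 min.
Lower bound: ⌈187/29⌉ = 7 tape sides.
Also, 8 tracks each exceed 29/2 min, and no two of those can share a side, so at least 8 tape sides are needed.
A packing using 8 tape sides:
  side 1: 22 + 7 = 29
  side 2: 22 + 6 = 28
  side 3: 22 + 4 = 26
  side 4: 17 + 9 = 26
  side 5: 17 + 9 = 26
  side 6: 17 + 4 = 21
  side 7: 16 = 16
  side 8: 15 = 15
This matches the lower bound, so 8 is optimal.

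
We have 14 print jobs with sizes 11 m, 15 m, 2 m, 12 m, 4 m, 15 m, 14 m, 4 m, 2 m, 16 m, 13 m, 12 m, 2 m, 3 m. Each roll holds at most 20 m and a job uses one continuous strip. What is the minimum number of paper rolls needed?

8

Total = 16 + 15 + 15 + 14 + 13 + 12 + 12 + 11 + 4 + 4 + 3 + 2 + 2 + 2 = 125 m.
Lower bound: ⌈125/20⌉ = 7 paper rolls.
Also, 8 print jobs each exceed 10 m, and no two of those can share a roll, so at least 8 paper rolls are needed.
A packing using 8 paper rolls:
  roll 1: 16 + 4 = 20
  roll 2: 15 + 4 = 19
  roll 3: 15 + 3 + 2 = 20
  roll 4: 14 + 2 + 2 = 18
  roll 5: 13 = 13
  roll 6: 12 = 12
  roll 7: 12 = 12
  roll 8: 11 = 11
This matches the lower bound, so 8 is optimal.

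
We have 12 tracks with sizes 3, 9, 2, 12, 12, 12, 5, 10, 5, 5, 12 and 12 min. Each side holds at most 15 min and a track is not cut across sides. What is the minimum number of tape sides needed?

8

Total = 12 + 12 + 12 + 12 + 12 + 10 + 9 + 5 + 5 + 5 + 3 + 2 = 99 min.
Lower bound: ⌈99/15⌉ = 7 tape sides.
A packing using 8 tape sides:
  side 1: 12 + 3 = 15
  side 2: 12 + 2 = 14
  side 3: 12 = 12
  side 4: 12 = 12
  side 5: 12 = 12
  side 6: 10 + 5 = 15
  side 7: 9 + 5 = 14
  side 8: 5 = 5
No arrangement into 7 tape sides stays within capacity, so 8 is optimal.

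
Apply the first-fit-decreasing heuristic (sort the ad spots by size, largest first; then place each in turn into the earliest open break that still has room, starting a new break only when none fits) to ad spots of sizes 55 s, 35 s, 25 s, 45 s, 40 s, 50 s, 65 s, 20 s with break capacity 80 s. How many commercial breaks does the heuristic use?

5

Sorted descending: 65, 55, 50, 45, 40, 35, 25, 20.
  65 → break 1 (new)  [load 65/80]
  55 → break 2 (new)  [load 55/80]
  50 → break 3 (new)  [load 50/80]
  45 → break 4 (new)  [load 45/80]
  40 → break 5 (new)  [load 40/80]
  35 → break 4  [load 80/80]
  25 → break 2  [load 80/80]
  20 → break 3  [load 70/80]
5 commercial breaks opened.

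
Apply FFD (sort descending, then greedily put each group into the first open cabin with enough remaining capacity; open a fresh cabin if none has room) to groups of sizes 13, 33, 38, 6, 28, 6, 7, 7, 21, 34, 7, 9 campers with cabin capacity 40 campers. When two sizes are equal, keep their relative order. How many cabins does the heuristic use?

Sorted descending: 38, 34, 33, 28, 21, 13, 9, 7, 7, 7, 6, 6.
  38 → cabin 1 (new)  [load 38/40]
  34 → cabin 2 (new)  [load 34/40]
  33 → cabin 3 (new)  [load 33/40]
  28 → cabin 4 (new)  [load 28/40]
  21 → cabin 5 (new)  [load 21/40]
  13 → cabin 5  [load 34/40]
  9 → cabin 4  [load 37/40]
  7 → cabin 3  [load 40/40]
  7 → cabin 6 (new)  [load 7/40]
  7 → cabin 6  [load 14/40]
  6 → cabin 2  [load 40/40]
  6 → cabin 5  [load 40/40]
6 cabins opened.

6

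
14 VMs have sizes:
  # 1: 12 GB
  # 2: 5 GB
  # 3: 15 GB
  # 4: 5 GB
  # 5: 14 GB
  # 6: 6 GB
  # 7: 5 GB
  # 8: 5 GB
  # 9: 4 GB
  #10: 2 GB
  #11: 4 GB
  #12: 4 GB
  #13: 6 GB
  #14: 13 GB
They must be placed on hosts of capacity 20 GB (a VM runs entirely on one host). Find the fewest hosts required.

Total = 15 + 14 + 13 + 12 + 6 + 6 + 5 + 5 + 5 + 5 + 4 + 4 + 4 + 2 = 100 GB.
Lower bound: ⌈100/20⌉ = 5 hosts.
A packing using 5 hosts:
  host 1: 15 + 5 = 20
  host 2: 14 + 6 = 20
  host 3: 13 + 5 + 2 = 20
  host 4: 12 + 4 + 4 = 20
  host 5: 6 + 5 + 5 + 4 = 20
This matches the lower bound, so 5 is optimal.

5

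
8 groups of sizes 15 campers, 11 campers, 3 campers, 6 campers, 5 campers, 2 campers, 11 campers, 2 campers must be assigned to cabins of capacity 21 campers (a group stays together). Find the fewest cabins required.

Total = 15 + 11 + 11 + 6 + 5 + 3 + 2 + 2 = 55 campers.
Lower bound: ⌈55/21⌉ = 3 cabins.
A packing using 3 cabins:
  cabin 1: 15 + 6 = 21
  cabin 2: 11 + 5 + 3 + 2 = 21
  cabin 3: 11 + 2 = 13
This matches the lower bound, so 3 is optimal.

3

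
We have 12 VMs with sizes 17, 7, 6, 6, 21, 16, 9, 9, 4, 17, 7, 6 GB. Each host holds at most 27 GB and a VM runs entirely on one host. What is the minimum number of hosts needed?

Total = 21 + 17 + 17 + 16 + 9 + 9 + 7 + 7 + 6 + 6 + 6 + 4 = 125 GB.
Lower bound: ⌈125/27⌉ = 5 hosts.
A packing using 5 hosts:
  host 1: 21 + 6 = 27
  host 2: 17 + 9 = 26
  host 3: 17 + 9 = 26
  host 4: 16 + 7 + 4 = 27
  host 5: 7 + 6 + 6 = 19
This matches the lower bound, so 5 is optimal.

5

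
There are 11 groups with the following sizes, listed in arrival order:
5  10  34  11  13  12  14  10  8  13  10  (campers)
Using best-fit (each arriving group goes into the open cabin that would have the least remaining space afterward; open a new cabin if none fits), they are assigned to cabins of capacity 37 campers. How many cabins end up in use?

4

  5 → cabin 1 (new)  [load 5/37]
  10 → cabin 1  [load 15/37]
  34 → cabin 2 (new)  [load 34/37]
  11 → cabin 1  [load 26/37]
  13 → cabin 3 (new)  [load 13/37]
  12 → cabin 3  [load 25/37]
  14 → cabin 4 (new)  [load 14/37]
  10 → cabin 1  [load 36/37]
  8 → cabin 3  [load 33/37]
  13 → cabin 4  [load 27/37]
  10 → cabin 4  [load 37/37]
4 cabins opened.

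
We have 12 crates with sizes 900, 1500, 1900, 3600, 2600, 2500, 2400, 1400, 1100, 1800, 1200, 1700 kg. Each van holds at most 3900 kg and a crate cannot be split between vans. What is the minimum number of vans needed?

Total = 3600 + 2600 + 2500 + 2400 + 1900 + 1800 + 1700 + 1500 + 1400 + 1200 + 1100 + 900 = 22600 kg.
Lower bound: ⌈22600/3900⌉ = 6 vans.
A packing using 6 vans:
  van 1: 3600 = 3600
  van 2: 2600 + 1200 = 3800
  van 3: 2500 + 1400 = 3900
  van 4: 2400 + 1500 = 3900
  van 5: 1900 + 1800 = 3700
  van 6: 1700 + 1100 + 900 = 3700
This matches the lower bound, so 6 is optimal.

6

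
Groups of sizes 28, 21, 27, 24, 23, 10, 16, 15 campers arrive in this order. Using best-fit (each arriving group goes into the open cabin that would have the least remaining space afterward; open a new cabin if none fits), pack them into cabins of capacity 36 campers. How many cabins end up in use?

6

  28 → cabin 1 (new)  [load 28/36]
  21 → cabin 2 (new)  [load 21/36]
  27 → cabin 3 (new)  [load 27/36]
  24 → cabin 4 (new)  [load 24/36]
  23 → cabin 5 (new)  [load 23/36]
  10 → cabin 4  [load 34/36]
  16 → cabin 6 (new)  [load 16/36]
  15 → cabin 2  [load 36/36]
6 cabins opened.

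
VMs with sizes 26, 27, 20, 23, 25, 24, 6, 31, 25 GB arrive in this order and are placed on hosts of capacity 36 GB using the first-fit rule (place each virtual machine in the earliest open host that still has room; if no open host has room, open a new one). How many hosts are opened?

8

  26 → host 1 (new)  [load 26/36]
  27 → host 2 (new)  [load 27/36]
  20 → host 3 (new)  [load 20/36]
  23 → host 4 (new)  [load 23/36]
  25 → host 5 (new)  [load 25/36]
  24 → host 6 (new)  [load 24/36]
  6 → host 1  [load 32/36]
  31 → host 7 (new)  [load 31/36]
  25 → host 8 (new)  [load 25/36]
8 hosts opened.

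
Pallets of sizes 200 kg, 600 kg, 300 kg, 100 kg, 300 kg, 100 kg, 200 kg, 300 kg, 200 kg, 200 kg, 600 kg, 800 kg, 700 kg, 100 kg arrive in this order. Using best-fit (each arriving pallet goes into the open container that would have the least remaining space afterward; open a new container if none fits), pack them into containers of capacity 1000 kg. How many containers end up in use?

6

  200 → container 1 (new)  [load 200/1000]
  600 → container 1  [load 800/1000]
  300 → container 2 (new)  [load 300/1000]
  100 → container 1  [load 900/1000]
  300 → container 2  [load 600/1000]
  100 → container 1  [load 1000/1000]
  200 → container 2  [load 800/1000]
  300 → container 3 (new)  [load 300/1000]
  200 → container 2  [load 1000/1000]
  200 → container 3  [load 500/1000]
  600 → container 4 (new)  [load 600/1000]
  800 → container 5 (new)  [load 800/1000]
  700 → container 6 (new)  [load 700/1000]
  100 → container 5  [load 900/1000]
6 containers opened.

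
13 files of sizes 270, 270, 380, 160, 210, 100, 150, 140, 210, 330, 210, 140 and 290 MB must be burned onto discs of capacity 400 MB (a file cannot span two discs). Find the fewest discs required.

9

Total = 380 + 330 + 290 + 270 + 270 + 210 + 210 + 210 + 160 + 150 + 140 + 140 + 100 = 2860 MB.
Lower bound: ⌈2860/400⌉ = 8 discs.
A packing using 9 discs:
  disc 1: 380 = 380
  disc 2: 330 = 330
  disc 3: 290 + 100 = 390
  disc 4: 270 = 270
  disc 5: 270 = 270
  disc 6: 210 + 160 = 370
  disc 7: 210 + 150 = 360
  disc 8: 210 + 140 = 350
  disc 9: 140 = 140
No arrangement into 8 discs stays within capacity, so 9 is optimal.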